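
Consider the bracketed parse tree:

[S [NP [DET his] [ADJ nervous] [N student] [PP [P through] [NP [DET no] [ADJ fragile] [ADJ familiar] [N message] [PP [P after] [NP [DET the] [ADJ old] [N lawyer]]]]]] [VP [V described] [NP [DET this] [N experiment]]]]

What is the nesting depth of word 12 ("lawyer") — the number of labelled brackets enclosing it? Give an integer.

The word sits inside N, which is inside NP, inside PP, inside NP, inside PP, inside NP, inside S — 7 brackets in all.

7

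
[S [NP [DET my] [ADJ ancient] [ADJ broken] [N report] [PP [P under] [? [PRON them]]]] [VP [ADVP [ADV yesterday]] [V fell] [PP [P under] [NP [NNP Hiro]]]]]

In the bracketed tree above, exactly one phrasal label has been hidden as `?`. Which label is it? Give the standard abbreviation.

NP

The `?` node immediately contains: PRON 'them'. That is the internal structure of a noun phrase, so the label is NP.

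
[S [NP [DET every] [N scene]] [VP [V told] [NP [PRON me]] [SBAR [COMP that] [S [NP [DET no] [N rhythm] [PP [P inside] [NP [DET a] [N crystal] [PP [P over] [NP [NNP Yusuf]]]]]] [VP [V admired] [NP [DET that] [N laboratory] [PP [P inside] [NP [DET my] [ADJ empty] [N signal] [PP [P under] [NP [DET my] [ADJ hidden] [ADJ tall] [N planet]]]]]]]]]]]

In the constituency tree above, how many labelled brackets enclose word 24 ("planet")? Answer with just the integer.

11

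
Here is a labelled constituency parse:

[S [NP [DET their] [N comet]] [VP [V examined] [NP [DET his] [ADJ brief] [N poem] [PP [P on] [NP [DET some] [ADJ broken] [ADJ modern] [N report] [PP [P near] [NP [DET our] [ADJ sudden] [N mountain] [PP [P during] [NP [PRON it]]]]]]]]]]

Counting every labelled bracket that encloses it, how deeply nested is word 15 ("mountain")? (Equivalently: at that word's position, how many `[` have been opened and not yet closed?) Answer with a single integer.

8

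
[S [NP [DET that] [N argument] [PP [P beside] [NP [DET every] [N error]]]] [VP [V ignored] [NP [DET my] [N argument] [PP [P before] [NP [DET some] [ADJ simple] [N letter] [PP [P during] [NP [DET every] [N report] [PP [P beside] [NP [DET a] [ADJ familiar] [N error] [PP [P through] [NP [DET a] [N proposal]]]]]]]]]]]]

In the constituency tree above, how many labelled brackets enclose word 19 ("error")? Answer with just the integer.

10

Path from the root down to the word: S → VP → NP → PP → NP → PP → NP → PP → NP → N. That is 10 enclosing brackets.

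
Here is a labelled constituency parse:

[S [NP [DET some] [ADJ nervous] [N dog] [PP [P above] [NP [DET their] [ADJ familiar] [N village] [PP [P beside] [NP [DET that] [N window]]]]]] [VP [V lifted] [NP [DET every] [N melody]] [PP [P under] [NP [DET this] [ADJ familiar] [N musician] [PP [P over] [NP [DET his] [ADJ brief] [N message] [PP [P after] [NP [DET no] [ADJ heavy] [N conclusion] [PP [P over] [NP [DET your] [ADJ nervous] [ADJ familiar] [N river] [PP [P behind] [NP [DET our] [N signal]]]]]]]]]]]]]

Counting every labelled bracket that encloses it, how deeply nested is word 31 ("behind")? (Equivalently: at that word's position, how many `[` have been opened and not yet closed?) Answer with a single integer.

12

The word sits inside P, which is inside PP, inside NP, inside PP, inside NP, inside PP, inside NP, inside PP, inside NP, inside PP, inside VP, inside S — 12 brackets in all.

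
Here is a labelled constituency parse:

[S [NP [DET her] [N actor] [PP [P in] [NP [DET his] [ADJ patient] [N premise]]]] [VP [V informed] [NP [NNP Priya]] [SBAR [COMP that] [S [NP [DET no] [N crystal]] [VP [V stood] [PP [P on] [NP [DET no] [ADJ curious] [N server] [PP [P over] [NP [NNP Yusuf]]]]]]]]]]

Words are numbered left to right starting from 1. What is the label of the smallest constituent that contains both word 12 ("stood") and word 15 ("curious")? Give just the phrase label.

Word 12 lies under S → VP → SBAR → S → VP → V; word 15 lies under S → VP → SBAR → S → VP → PP → NP → ADJ. The lowest shared node is the VP.

VP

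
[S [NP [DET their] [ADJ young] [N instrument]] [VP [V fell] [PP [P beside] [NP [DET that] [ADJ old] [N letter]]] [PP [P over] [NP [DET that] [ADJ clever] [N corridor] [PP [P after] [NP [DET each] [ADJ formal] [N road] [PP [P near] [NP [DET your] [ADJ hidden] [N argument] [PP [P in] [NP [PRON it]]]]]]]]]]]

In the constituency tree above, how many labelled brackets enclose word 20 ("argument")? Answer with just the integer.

9

Path from the root down to the word: S → VP → PP → NP → PP → NP → PP → NP → N. That is 9 enclosing brackets.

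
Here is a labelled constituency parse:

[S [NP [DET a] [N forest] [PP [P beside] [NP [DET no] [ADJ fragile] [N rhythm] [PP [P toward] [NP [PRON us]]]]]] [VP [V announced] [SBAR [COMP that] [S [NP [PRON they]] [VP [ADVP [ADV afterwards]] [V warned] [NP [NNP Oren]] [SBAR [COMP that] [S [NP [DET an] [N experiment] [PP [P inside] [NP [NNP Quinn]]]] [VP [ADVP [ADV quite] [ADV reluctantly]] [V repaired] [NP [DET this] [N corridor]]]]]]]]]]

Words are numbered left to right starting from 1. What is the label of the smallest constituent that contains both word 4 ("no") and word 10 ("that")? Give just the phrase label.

S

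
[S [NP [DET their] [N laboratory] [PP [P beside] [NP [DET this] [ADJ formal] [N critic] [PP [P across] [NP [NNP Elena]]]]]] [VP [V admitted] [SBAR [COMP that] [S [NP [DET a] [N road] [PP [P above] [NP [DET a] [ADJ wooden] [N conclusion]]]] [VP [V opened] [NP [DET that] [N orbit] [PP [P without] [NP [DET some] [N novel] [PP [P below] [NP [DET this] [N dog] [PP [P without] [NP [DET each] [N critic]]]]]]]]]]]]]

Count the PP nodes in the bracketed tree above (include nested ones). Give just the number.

Scanning left to right, an opening `[PP` appears at word positions 3, 7, 13, 20, 23, 26 — 6 in total.

6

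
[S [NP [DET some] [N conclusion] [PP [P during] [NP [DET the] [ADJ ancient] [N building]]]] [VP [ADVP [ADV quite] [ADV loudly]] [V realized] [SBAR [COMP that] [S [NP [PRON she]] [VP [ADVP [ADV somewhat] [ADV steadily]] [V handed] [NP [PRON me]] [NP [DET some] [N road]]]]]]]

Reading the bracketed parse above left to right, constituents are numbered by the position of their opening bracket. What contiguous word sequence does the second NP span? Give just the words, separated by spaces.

the ancient building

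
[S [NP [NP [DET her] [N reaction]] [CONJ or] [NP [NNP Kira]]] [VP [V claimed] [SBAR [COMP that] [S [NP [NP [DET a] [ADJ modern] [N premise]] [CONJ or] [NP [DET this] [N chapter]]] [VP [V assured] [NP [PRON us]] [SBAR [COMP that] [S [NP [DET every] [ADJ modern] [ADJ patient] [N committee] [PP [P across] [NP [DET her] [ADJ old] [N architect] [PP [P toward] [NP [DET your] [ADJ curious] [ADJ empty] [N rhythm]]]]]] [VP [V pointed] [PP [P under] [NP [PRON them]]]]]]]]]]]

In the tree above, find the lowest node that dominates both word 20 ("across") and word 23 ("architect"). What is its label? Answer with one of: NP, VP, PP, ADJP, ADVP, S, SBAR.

PP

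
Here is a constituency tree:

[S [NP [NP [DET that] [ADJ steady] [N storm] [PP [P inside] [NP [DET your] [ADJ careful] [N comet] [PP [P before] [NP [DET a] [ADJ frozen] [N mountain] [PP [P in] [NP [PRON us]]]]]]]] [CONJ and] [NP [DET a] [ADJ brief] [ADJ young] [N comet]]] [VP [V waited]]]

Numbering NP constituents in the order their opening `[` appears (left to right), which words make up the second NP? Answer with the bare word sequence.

The NP opening brackets appear, in order, over: "that steady storm inside your careful comet before a frozen mountain in us and a brief young comet"; "that steady storm inside your careful comet before a frozen mountain in us"; "your careful comet before a frozen mountain in us"; "a frozen mountain in us"; "us"; "a brief young comet". The second one spans "that steady storm inside your careful comet before a frozen mountain in us".

that steady storm inside your careful comet before a frozen mountain in us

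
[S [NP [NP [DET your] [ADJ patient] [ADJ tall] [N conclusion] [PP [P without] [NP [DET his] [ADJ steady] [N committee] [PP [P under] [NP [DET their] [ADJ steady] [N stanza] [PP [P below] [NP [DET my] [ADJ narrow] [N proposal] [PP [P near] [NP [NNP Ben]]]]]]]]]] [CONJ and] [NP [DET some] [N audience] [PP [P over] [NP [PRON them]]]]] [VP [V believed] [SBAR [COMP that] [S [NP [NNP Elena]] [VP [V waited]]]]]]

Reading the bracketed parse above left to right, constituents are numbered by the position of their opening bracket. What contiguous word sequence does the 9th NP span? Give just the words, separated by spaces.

Elena

In left-to-right order the NP constituents are "your patient tall conclusion without his steady committee under their steady stanza below my narrow proposal near Ben and some audience over them"; "your patient tall conclusion without his steady committee under their steady stanza below my narrow proposal near Ben"; "his steady committee under their steady stanza below my narrow proposal near Ben"; "their steady stanza below my narrow proposal near Ben"; "my narrow proposal near Ben"; "Ben"; "some audience over them"; "them"; "Elena". Number 9 is "Elena".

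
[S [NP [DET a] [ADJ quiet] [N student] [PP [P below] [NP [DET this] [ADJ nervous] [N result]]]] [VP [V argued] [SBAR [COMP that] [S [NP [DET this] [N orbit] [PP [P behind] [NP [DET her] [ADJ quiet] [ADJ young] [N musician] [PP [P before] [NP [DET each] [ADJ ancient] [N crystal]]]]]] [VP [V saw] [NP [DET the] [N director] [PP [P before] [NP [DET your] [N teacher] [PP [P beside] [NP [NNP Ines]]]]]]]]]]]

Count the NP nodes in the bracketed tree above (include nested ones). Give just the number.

8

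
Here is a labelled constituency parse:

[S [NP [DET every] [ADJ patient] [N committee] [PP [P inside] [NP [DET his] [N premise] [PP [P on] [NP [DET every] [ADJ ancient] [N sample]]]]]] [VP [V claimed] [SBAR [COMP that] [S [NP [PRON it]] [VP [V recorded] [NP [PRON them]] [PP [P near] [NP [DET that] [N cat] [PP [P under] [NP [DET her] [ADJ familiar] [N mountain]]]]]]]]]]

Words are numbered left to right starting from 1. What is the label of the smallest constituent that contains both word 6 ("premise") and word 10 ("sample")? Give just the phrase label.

Both words fall inside [NP his premise on every ancient sample] (words 5–10), and no smaller constituent contains them both. Label: NP.

NP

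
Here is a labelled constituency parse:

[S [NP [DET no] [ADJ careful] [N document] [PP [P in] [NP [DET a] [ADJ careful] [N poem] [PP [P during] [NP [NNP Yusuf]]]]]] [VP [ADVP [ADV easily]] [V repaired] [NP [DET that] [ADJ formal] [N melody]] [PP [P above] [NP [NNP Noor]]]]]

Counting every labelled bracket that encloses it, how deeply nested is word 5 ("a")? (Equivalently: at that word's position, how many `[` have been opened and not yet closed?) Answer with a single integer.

5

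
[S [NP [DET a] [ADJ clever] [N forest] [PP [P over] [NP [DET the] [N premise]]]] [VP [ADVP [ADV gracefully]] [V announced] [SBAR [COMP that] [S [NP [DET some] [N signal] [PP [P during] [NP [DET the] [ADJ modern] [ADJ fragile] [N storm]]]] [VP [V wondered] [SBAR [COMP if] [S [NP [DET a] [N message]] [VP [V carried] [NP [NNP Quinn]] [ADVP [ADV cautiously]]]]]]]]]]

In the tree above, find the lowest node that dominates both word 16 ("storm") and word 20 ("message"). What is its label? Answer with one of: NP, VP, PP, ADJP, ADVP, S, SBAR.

S

Both words fall inside [S some signal during the modern fragile storm wondered if a message carried Quinn cautiously] (words 10–23), and no smaller constituent contains them both. Label: S.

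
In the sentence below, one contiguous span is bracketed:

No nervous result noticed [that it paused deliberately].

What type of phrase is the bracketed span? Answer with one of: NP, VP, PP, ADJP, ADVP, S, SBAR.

SBAR

The span is built around the complementizer "that" — a subordinate clause (SBAR).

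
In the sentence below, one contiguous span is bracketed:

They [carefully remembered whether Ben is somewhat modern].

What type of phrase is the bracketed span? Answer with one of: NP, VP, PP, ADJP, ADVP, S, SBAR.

VP

The bracketed span "carefully remembered whether Ben is somewhat modern" is headed by "remembered", making it a verb phrase (VP).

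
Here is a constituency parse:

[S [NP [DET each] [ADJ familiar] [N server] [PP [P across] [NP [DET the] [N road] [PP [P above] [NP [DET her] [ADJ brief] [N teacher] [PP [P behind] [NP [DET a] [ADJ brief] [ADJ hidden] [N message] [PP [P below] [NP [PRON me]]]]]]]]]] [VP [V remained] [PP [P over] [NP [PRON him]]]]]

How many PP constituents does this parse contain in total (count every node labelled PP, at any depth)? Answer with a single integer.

5

The PP constituents are: [PP across the road above her brief teacher behind a brief hidden message below me]; [PP above her brief teacher behind a brief hidden message below me]; [PP behind a brief hidden message below me]; [PP below me]; [PP over him]. Total: 5.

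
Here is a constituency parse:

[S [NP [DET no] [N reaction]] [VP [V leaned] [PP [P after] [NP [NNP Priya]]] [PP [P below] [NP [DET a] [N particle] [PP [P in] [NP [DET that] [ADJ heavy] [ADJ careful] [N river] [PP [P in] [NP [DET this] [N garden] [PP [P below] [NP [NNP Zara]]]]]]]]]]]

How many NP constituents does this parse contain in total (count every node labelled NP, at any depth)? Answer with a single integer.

6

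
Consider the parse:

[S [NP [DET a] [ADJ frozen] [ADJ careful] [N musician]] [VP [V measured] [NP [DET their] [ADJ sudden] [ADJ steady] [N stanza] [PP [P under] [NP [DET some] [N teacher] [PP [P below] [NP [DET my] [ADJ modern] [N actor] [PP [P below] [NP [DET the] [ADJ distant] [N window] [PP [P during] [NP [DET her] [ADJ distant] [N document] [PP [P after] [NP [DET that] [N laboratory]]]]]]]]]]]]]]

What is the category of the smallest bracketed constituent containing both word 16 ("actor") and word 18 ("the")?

Both words fall inside [NP my modern actor below the distant window during her distant document after that laboratory] (words 14–27), and no smaller constituent contains them both. Label: NP.

NP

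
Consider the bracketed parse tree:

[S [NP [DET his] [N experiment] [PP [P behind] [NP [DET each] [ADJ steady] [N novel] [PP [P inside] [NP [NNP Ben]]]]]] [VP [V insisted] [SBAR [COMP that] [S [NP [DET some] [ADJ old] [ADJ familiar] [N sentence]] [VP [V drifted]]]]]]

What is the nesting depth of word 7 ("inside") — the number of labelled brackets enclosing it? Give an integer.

6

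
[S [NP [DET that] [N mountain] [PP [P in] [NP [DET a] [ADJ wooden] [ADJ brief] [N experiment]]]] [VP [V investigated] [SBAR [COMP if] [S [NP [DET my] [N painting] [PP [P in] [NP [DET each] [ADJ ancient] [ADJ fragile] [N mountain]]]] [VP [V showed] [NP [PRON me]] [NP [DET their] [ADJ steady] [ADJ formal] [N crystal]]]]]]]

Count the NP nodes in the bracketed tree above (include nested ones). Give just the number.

6

Scanning left to right, an opening `[NP` appears at word positions 1, 4, 10, 13, 18, 19 — 6 in total.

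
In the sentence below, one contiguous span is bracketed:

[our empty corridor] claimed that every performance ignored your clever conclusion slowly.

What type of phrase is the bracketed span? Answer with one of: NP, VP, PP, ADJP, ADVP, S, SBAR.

NP

"corridor" is the head of the bracketed span, so the span is a noun phrase: NP.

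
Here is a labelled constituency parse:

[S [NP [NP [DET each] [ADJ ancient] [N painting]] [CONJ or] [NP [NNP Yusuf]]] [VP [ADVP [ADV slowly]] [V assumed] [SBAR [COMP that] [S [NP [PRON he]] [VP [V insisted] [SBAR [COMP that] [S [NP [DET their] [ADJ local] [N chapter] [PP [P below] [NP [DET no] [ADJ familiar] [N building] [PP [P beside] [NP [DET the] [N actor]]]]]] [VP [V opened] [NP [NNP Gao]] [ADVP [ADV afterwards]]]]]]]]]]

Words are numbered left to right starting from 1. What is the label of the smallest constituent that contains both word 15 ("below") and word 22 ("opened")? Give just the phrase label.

The smallest bracket enclosing both words is [S their local chapter below no familiar building beside the actor opened Gao afterwards], so the label is S.

S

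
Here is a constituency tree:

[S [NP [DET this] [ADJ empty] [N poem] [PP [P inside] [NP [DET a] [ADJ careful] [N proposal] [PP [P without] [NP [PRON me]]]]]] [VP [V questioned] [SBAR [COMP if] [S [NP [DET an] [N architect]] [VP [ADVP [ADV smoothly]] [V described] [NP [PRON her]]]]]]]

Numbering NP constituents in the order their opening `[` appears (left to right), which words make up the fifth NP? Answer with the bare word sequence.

her

In left-to-right order the NP constituents are "this empty poem inside a careful proposal without me"; "a careful proposal without me"; "me"; "an architect"; "her". Number 5 is "her".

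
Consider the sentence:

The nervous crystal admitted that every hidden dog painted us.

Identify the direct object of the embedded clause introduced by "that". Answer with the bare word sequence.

"painted" heads the VP of the embedded clause introduced by "that", and "us" is its direct object.

us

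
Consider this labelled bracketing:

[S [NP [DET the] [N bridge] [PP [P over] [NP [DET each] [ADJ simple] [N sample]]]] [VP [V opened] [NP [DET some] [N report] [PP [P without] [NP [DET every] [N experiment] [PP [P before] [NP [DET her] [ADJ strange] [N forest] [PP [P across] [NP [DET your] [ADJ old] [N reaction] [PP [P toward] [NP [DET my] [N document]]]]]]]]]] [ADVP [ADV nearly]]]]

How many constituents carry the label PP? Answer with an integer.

Listing each PP by its span: [PP over each simple sample]; [PP without every experiment before her strange forest across your old reaction toward my document]; [PP before her strange forest across your old reaction toward my document]; [PP across your old reaction toward my document]; [PP toward my document] — that makes 5.

5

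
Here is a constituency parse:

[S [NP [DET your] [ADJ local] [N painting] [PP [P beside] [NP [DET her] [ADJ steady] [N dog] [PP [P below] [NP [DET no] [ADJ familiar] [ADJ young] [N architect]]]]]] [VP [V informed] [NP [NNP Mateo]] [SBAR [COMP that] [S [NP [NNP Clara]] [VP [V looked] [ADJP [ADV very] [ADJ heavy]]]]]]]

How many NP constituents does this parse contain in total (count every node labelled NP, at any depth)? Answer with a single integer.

5

Scanning left to right, an opening `[NP` appears at word positions 1, 5, 9, 14, 16 — 5 in total.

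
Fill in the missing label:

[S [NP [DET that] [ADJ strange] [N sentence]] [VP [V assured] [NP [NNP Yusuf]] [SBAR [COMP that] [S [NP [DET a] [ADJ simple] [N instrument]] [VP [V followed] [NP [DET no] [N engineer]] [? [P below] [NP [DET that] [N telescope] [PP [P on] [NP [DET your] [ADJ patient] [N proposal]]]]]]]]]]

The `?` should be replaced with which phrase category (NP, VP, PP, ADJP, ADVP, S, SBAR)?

PP

The `?` node immediately contains: P 'below', NP. That is the internal structure of a prepositional phrase, so the label is PP.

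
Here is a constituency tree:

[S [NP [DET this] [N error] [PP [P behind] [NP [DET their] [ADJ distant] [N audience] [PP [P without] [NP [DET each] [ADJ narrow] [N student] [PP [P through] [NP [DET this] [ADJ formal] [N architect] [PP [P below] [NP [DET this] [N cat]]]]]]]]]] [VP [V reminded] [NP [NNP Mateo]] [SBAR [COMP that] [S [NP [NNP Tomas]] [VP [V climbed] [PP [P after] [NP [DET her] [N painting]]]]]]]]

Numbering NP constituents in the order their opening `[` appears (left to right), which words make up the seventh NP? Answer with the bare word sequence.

Tomas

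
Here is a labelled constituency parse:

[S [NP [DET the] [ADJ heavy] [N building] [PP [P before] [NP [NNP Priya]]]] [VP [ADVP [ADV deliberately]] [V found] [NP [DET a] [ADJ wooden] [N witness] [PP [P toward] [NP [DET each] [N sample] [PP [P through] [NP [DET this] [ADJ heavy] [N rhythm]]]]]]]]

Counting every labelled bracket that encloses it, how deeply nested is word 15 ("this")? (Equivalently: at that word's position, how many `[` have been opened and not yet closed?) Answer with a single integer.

8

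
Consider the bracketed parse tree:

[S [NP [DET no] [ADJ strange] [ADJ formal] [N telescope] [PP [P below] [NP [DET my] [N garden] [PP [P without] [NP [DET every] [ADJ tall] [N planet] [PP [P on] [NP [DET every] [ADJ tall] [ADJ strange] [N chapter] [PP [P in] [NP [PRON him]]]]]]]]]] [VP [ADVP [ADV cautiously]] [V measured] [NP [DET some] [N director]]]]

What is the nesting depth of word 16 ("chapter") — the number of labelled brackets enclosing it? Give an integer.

The word sits inside N, which is inside NP, inside PP, inside NP, inside PP, inside NP, inside PP, inside NP, inside S — 9 brackets in all.

9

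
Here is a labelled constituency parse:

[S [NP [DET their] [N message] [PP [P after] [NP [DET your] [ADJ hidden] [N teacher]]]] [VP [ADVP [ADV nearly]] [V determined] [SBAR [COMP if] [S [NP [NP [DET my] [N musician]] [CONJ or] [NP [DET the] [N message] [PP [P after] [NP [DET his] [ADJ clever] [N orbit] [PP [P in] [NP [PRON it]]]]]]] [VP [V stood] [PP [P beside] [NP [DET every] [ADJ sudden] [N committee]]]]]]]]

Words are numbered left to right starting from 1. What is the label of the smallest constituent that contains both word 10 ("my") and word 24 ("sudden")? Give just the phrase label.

S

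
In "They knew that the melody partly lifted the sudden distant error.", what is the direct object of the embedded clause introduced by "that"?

the sudden distant error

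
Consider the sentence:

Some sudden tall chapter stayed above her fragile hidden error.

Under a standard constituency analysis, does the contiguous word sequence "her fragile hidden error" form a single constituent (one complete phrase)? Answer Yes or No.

Yes

These words form the whole noun phrase headed by "error", so yes — one constituent.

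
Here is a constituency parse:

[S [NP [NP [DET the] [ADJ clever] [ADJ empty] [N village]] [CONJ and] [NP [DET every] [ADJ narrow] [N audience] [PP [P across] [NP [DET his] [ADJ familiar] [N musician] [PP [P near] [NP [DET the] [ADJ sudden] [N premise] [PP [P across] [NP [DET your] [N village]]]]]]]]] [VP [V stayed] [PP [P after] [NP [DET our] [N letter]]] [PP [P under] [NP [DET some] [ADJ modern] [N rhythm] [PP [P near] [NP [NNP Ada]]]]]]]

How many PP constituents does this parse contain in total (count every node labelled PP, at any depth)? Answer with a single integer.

Listing each PP by its span: [PP across his familiar musician near the sudden premise across your village]; [PP near the sudden premise across your village]; [PP across your village]; [PP after our letter]; [PP under some modern rhythm near Ada]; [PP near Ada] — that makes 6.

6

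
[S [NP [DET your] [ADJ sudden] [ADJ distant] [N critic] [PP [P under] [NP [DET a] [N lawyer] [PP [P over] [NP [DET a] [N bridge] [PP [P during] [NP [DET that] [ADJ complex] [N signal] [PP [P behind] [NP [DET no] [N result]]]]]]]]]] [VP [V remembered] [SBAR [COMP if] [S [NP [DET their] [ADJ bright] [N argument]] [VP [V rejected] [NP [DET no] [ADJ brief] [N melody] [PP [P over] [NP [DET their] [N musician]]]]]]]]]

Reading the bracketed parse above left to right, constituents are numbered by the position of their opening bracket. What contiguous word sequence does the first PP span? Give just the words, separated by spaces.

under a lawyer over a bridge during that complex signal behind no result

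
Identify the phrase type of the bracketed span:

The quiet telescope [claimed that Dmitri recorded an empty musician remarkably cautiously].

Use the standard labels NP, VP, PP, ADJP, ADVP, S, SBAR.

VP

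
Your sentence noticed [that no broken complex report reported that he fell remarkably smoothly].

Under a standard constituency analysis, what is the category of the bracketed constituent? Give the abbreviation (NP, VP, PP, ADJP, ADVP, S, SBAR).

SBAR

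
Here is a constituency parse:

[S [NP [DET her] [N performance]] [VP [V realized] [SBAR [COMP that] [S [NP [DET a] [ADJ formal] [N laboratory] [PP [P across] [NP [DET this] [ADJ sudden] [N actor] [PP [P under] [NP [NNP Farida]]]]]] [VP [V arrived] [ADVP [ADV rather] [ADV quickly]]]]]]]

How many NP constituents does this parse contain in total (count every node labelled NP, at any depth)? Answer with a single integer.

Scanning left to right, an opening `[NP` appears at word positions 1, 5, 9, 13 — 4 in total.

4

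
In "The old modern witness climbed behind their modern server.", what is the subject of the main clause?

the old modern witness

The subject of the main clause is the NP immediately before the verb "climbed": "the old modern witness".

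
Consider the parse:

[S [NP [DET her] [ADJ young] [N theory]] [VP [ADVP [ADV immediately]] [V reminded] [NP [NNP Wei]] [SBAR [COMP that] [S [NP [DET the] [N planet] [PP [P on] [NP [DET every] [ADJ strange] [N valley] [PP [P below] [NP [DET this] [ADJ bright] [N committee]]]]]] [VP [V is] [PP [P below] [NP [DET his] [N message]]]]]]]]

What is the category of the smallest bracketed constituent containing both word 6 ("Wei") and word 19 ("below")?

VP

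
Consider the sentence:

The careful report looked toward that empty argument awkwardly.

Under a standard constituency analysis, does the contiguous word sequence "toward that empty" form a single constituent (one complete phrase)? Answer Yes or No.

No

The sequence begins inside the preposition "toward" and ends inside the noun phrase "that empty argument"; it crosses a phrase boundary, so no single node in the tree spans exactly those words.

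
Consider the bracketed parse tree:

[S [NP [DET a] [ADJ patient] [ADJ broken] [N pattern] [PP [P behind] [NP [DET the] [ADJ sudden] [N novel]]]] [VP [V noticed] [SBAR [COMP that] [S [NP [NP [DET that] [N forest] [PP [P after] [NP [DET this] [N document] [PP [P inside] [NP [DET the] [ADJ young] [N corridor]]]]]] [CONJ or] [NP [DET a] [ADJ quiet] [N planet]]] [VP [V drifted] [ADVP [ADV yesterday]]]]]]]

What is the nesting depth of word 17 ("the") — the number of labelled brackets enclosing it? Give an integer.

Path from the root down to the word: S → VP → SBAR → S → NP → NP → PP → NP → PP → NP → DET. That is 11 enclosing brackets.

11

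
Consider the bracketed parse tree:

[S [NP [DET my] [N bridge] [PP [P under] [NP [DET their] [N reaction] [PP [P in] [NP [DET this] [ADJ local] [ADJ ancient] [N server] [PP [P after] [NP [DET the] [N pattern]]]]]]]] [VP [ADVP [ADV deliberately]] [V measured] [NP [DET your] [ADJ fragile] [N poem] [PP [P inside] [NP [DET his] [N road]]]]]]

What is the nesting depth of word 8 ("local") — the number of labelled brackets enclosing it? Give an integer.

Path from the root down to the word: S → NP → PP → NP → PP → NP → ADJ. That is 7 enclosing brackets.

7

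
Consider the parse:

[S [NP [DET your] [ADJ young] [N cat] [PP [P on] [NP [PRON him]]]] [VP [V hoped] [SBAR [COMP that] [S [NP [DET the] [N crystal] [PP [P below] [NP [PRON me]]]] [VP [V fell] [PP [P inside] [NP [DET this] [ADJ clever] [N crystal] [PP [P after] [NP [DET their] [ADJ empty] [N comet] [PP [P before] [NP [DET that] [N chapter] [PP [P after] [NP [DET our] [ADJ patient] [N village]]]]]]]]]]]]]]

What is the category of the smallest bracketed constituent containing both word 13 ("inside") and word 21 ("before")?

PP

The smallest bracket enclosing both words is [PP inside this clever crystal after their empty comet before that chapter after our patient village], so the label is PP.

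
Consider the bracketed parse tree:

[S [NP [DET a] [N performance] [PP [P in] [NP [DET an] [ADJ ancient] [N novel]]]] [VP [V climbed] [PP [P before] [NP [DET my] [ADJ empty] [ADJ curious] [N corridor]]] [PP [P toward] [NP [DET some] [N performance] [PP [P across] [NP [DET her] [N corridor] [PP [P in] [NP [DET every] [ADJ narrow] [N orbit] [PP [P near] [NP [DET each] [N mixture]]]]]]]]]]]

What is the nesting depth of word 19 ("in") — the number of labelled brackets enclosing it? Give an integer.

8

Counting open brackets not yet closed at "in": [S [VP [PP [NP [PP [NP [PP [P = 8.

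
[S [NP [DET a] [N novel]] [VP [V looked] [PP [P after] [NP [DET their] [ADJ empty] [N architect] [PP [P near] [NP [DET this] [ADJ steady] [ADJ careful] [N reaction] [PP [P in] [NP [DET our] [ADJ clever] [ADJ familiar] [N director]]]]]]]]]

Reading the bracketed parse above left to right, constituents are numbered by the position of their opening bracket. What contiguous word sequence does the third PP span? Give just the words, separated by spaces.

Opening `[PP` markers occur at word positions 4, 8, 13; the third of these opens the constituent [PP in our clever familiar director].

in our clever familiar director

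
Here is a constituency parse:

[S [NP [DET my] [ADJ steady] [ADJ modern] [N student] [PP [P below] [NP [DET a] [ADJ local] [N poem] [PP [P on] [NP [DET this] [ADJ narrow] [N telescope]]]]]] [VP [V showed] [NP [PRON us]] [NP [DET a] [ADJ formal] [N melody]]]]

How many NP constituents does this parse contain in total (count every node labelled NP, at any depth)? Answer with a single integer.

5

Listing each NP by its span: [NP my steady modern student below a local poem on this narrow telescope]; [NP a local poem on this narrow telescope]; [NP this narrow telescope]; [NP us]; [NP a formal melody] — that makes 5.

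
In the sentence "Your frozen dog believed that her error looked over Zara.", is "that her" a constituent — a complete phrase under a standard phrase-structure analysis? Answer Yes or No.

The smallest constituent containing the whole sequence is the subordinate clause [SBAR that her error looked over Zara], but the sequence is only part of it — it straddles the boundary between complementizer "that" and clause "her error looked over Zara".

No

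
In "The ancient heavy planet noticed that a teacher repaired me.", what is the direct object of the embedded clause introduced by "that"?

Within the embedded clause introduced by "that", the direct object of "repaired" is "me".

me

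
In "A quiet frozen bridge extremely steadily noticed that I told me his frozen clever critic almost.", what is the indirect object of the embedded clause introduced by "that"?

me

Within the embedded clause introduced by "that", the indirect object of "told" is "me".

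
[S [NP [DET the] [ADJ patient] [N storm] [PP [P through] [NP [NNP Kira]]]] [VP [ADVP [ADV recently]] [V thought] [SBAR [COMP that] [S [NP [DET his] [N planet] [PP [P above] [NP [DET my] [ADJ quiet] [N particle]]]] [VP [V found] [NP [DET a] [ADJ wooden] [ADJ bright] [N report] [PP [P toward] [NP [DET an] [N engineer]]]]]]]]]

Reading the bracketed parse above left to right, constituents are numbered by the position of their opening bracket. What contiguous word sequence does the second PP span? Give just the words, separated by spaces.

above my quiet particle

The PP opening brackets appear, in order, over: "through Kira"; "above my quiet particle"; "toward an engineer". The second one spans "above my quiet particle".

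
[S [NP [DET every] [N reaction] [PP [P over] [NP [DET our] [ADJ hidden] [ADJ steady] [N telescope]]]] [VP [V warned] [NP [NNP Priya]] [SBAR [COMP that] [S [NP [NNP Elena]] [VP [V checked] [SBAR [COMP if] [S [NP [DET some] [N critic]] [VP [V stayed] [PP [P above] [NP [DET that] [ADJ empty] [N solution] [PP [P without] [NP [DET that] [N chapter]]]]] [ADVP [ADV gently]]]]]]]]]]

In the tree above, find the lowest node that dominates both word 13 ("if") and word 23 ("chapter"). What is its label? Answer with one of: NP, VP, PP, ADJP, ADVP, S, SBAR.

SBAR

Word 13 lies under S → VP → SBAR → S → VP → SBAR → COMP; word 23 lies under S → VP → SBAR → S → VP → SBAR → S → VP → PP → NP → PP → NP → N. The lowest shared node is the SBAR.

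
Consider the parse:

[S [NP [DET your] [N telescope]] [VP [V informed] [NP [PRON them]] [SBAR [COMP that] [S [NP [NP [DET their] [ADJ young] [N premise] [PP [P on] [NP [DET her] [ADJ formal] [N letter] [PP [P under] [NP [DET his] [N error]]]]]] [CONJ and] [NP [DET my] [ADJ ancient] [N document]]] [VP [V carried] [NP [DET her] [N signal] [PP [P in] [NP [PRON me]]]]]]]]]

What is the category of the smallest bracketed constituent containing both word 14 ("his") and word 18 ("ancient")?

Both words fall inside [NP their young premise on her formal letter under his error and my ancient document] (words 6–19), and no smaller constituent contains them both. Label: NP.

NP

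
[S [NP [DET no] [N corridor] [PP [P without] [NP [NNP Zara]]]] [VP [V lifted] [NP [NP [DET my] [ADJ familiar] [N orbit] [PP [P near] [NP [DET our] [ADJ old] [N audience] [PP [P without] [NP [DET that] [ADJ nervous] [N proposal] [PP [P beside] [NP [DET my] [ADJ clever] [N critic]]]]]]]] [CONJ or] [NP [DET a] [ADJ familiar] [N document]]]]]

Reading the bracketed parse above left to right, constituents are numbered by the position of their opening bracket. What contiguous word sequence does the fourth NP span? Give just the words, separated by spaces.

In left-to-right order the NP constituents are "no corridor without Zara"; "Zara"; "my familiar orbit near our old audience without that nervous proposal beside my clever critic or a familiar document"; "my familiar orbit near our old audience without that nervous proposal beside my clever critic"; "our old audience without that nervous proposal beside my clever critic"; "that nervous proposal beside my clever critic"; "my clever critic"; "a familiar document". Number 4 is "my familiar orbit near our old audience without that nervous proposal beside my clever critic".

my familiar orbit near our old audience without that nervous proposal beside my clever critic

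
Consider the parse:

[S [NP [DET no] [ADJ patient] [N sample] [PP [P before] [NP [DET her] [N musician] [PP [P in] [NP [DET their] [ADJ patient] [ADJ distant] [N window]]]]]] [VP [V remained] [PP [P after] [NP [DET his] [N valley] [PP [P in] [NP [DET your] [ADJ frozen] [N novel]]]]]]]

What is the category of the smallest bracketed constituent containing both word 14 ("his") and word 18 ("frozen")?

NP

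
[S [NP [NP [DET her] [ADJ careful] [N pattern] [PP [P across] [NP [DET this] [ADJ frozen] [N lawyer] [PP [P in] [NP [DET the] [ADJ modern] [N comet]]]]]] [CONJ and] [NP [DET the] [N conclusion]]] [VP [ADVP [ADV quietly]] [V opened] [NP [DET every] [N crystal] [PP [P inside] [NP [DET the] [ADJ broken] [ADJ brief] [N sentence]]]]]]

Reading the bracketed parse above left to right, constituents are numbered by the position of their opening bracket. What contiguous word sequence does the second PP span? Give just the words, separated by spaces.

in the modern comet

In left-to-right order the PP constituents are "across this frozen lawyer in the modern comet"; "in the modern comet"; "inside the broken brief sentence". Number 2 is "in the modern comet".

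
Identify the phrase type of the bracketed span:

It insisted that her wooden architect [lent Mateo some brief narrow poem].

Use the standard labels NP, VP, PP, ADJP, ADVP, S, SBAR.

VP

"lent" is the head of the bracketed span, so the span is a verb phrase: VP.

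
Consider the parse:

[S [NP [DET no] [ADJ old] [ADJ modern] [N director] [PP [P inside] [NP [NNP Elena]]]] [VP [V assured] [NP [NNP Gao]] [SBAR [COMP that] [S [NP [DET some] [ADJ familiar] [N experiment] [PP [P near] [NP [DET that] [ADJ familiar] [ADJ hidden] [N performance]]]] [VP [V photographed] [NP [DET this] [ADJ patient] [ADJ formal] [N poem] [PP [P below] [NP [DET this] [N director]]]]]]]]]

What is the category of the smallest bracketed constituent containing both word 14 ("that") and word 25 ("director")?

Word 14 lies under S → VP → SBAR → S → NP → PP → NP → DET; word 25 lies under S → VP → SBAR → S → VP → NP → PP → NP → N. The lowest shared node is the S.

S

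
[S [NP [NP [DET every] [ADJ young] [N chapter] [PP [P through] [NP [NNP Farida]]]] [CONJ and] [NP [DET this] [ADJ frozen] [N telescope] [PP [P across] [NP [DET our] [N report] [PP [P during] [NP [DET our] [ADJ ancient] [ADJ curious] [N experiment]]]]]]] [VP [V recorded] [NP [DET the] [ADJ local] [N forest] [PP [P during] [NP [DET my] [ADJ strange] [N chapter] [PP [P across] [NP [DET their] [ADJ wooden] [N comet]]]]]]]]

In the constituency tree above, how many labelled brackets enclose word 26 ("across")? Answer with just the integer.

7

Counting open brackets not yet closed at "across": [S [VP [NP [PP [NP [PP [P = 7.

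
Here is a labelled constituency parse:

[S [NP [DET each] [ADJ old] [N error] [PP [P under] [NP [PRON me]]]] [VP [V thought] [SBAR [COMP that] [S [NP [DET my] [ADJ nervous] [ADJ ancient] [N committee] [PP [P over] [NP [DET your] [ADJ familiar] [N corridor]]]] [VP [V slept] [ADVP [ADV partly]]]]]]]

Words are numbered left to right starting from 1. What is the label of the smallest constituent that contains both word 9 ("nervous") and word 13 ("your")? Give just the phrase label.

The smallest bracket enclosing both words is [NP my nervous ancient committee over your familiar corridor], so the label is NP.

NP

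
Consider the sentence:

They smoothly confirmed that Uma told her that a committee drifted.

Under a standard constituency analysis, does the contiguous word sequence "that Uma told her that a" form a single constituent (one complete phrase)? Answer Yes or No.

No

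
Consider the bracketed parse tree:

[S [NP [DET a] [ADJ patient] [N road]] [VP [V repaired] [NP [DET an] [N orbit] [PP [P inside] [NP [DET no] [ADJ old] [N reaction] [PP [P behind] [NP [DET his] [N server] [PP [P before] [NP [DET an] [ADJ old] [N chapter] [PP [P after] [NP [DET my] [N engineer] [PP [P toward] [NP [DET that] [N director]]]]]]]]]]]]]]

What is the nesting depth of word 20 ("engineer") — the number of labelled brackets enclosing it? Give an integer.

12

Path from the root down to the word: S → VP → NP → PP → NP → PP → NP → PP → NP → PP → NP → N. That is 12 enclosing brackets.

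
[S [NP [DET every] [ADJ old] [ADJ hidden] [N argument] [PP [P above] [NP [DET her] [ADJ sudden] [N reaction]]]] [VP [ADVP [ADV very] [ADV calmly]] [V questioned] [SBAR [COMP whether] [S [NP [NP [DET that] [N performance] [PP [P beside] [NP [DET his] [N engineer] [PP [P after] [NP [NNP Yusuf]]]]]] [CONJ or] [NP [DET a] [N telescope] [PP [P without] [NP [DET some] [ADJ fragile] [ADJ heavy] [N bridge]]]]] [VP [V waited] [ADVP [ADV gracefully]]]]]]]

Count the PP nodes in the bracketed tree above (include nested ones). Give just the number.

The PP constituents are: [PP above her sudden reaction]; [PP beside his engineer after Yusuf]; [PP after Yusuf]; [PP without some fragile heavy bridge]. Total: 4.

4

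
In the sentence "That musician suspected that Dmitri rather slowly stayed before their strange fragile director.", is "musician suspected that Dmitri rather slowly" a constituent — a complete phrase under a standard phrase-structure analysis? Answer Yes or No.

No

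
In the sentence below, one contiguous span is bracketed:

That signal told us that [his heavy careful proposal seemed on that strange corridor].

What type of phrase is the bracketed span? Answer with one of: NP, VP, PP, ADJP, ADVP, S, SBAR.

S

"seemed" is the head of the bracketed span, so the span is a clause: S.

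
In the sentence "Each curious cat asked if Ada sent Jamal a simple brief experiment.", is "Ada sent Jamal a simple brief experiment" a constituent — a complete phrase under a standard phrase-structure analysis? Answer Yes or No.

Yes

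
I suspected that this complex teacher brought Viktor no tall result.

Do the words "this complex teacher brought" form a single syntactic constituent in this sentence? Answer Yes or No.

No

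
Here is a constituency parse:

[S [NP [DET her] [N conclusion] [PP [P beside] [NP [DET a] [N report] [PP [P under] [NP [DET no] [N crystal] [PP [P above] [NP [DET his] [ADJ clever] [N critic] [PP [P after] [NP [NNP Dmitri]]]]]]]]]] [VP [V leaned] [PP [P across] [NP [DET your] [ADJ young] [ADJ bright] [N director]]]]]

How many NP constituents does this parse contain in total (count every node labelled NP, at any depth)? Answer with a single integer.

Listing each NP by its span: [NP her conclusion beside a report under no crystal above his clever critic after Dmitri]; [NP a report under no crystal above his clever critic after Dmitri]; [NP no crystal above his clever critic after Dmitri]; [NP his clever critic after Dmitri]; [NP Dmitri]; [NP your young bright director] — that makes 6.

6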